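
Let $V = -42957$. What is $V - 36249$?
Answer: $-79206$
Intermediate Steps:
$V - 36249 = -42957 - 36249 = -79206$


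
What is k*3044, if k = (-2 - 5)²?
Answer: 149156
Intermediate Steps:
k = 49 (k = (-7)² = 49)
k*3044 = 49*3044 = 149156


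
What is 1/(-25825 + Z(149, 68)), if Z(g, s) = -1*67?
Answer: -1/25892 ≈ -3.8622e-5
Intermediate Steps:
Z(g, s) = -67
1/(-25825 + Z(149, 68)) = 1/(-25825 - 67) = 1/(-25892) = -1/25892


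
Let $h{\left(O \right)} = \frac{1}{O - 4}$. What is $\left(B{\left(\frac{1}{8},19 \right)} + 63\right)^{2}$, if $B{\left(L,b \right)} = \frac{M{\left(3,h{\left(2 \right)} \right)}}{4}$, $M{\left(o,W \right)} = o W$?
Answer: $\frac{251001}{64} \approx 3921.9$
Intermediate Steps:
$h{\left(O \right)} = \frac{1}{-4 + O}$
$M{\left(o,W \right)} = W o$
$B{\left(L,b \right)} = - \frac{3}{8}$ ($B{\left(L,b \right)} = \frac{\frac{1}{-4 + 2} \cdot 3}{4} = \frac{1}{-2} \cdot 3 \cdot \frac{1}{4} = \left(- \frac{1}{2}\right) 3 \cdot \frac{1}{4} = \left(- \frac{3}{2}\right) \frac{1}{4} = - \frac{3}{8}$)
$\left(B{\left(\frac{1}{8},19 \right)} + 63\right)^{2} = \left(- \frac{3}{8} + 63\right)^{2} = \left(\frac{501}{8}\right)^{2} = \frac{251001}{64}$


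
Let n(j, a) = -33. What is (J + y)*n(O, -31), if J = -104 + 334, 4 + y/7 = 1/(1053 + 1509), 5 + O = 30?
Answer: -813263/122 ≈ -6666.1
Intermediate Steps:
O = 25 (O = -5 + 30 = 25)
y = -10247/366 (y = -28 + 7/(1053 + 1509) = -28 + 7/2562 = -28 + 7*(1/2562) = -28 + 1/366 = -10247/366 ≈ -27.997)
J = 230
(J + y)*n(O, -31) = (230 - 10247/366)*(-33) = (73933/366)*(-33) = -813263/122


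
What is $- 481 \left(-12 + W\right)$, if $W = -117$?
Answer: $62049$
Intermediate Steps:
$- 481 \left(-12 + W\right) = - 481 \left(-12 - 117\right) = \left(-481\right) \left(-129\right) = 62049$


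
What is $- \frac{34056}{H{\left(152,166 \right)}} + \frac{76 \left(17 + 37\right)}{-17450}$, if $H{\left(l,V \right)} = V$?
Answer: $- \frac{148739616}{724175} \approx -205.39$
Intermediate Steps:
$- \frac{34056}{H{\left(152,166 \right)}} + \frac{76 \left(17 + 37\right)}{-17450} = - \frac{34056}{166} + \frac{76 \left(17 + 37\right)}{-17450} = \left(-34056\right) \frac{1}{166} + 76 \cdot 54 \left(- \frac{1}{17450}\right) = - \frac{17028}{83} + 4104 \left(- \frac{1}{17450}\right) = - \frac{17028}{83} - \frac{2052}{8725} = - \frac{148739616}{724175}$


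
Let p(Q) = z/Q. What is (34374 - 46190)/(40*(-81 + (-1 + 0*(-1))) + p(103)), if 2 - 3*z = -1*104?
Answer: 1825572/506707 ≈ 3.6028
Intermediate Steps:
z = 106/3 (z = ⅔ - (-1)*104/3 = ⅔ - ⅓*(-104) = ⅔ + 104/3 = 106/3 ≈ 35.333)
p(Q) = 106/(3*Q)
(34374 - 46190)/(40*(-81 + (-1 + 0*(-1))) + p(103)) = (34374 - 46190)/(40*(-81 + (-1 + 0*(-1))) + (106/3)/103) = -11816/(40*(-81 + (-1 + 0)) + (106/3)*(1/103)) = -11816/(40*(-81 - 1) + 106/309) = -11816/(40*(-82) + 106/309) = -11816/(-3280 + 106/309) = -11816/(-1013414/309) = -11816*(-309/1013414) = 1825572/506707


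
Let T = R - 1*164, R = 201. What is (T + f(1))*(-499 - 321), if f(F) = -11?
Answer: -21320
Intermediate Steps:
T = 37 (T = 201 - 1*164 = 201 - 164 = 37)
(T + f(1))*(-499 - 321) = (37 - 11)*(-499 - 321) = 26*(-820) = -21320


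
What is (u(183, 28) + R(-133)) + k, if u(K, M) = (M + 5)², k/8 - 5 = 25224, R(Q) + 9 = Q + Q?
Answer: 202646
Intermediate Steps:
R(Q) = -9 + 2*Q (R(Q) = -9 + (Q + Q) = -9 + 2*Q)
k = 201832 (k = 40 + 8*25224 = 40 + 201792 = 201832)
u(K, M) = (5 + M)²
(u(183, 28) + R(-133)) + k = ((5 + 28)² + (-9 + 2*(-133))) + 201832 = (33² + (-9 - 266)) + 201832 = (1089 - 275) + 201832 = 814 + 201832 = 202646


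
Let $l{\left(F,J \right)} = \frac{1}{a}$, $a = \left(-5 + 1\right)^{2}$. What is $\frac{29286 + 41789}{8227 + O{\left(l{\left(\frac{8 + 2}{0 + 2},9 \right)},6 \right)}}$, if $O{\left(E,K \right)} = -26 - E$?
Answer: $\frac{227440}{26243} \approx 8.6667$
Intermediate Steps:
$a = 16$ ($a = \left(-4\right)^{2} = 16$)
$l{\left(F,J \right)} = \frac{1}{16}$
$\frac{29286 + 41789}{8227 + O{\left(l{\left(\frac{8 + 2}{0 + 2},9 \right)},6 \right)}} = \frac{29286 + 41789}{8227 - \frac{417}{16}} = \frac{71075}{8227 - \frac{417}{16}} = \frac{71075}{\frac{131215}{16}} = 71075 \cdot \frac{16}{131215} = \frac{227440}{26243}$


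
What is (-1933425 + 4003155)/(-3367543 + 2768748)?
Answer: -413946/119759 ≈ -3.4565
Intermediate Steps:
(-1933425 + 4003155)/(-3367543 + 2768748) = 2069730/(-598795) = 2069730*(-1/598795) = -413946/119759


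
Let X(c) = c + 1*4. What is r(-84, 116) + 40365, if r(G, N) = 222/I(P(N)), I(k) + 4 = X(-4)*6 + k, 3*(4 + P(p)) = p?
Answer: 1857123/46 ≈ 40372.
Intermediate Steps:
X(c) = 4 + c (X(c) = c + 4 = 4 + c)
P(p) = -4 + p/3
I(k) = -4 + k (I(k) = -4 + ((4 - 4)*6 + k) = -4 + (0*6 + k) = -4 + (0 + k) = -4 + k)
r(G, N) = 222/(-8 + N/3) (r(G, N) = 222/(-4 + (-4 + N/3)) = 222/(-8 + N/3))
r(-84, 116) + 40365 = 666/(-24 + 116) + 40365 = 666/92 + 40365 = 666*(1/92) + 40365 = 333/46 + 40365 = 1857123/46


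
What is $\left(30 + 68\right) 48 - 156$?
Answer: $4548$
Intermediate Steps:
$\left(30 + 68\right) 48 - 156 = 98 \cdot 48 - 156 = 4704 - 156 = 4548$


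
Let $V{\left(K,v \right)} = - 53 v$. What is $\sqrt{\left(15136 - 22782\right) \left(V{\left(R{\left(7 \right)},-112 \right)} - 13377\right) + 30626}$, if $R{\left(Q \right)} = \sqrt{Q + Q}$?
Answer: $4 \sqrt{3557782} \approx 7544.8$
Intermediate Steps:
$R{\left(Q \right)} = \sqrt{2} \sqrt{Q}$ ($R{\left(Q \right)} = \sqrt{2 Q} = \sqrt{2} \sqrt{Q}$)
$\sqrt{\left(15136 - 22782\right) \left(V{\left(R{\left(7 \right)},-112 \right)} - 13377\right) + 30626} = \sqrt{\left(15136 - 22782\right) \left(\left(-53\right) \left(-112\right) - 13377\right) + 30626} = \sqrt{- 7646 \left(5936 - 13377\right) + 30626} = \sqrt{\left(-7646\right) \left(-7441\right) + 30626} = \sqrt{56893886 + 30626} = \sqrt{56924512} = 4 \sqrt{3557782}$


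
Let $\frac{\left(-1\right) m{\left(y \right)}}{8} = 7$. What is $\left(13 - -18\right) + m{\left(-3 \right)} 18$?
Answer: $-977$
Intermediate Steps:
$m{\left(y \right)} = -56$ ($m{\left(y \right)} = \left(-8\right) 7 = -56$)
$\left(13 - -18\right) + m{\left(-3 \right)} 18 = \left(13 - -18\right) - 1008 = \left(13 + 18\right) - 1008 = 31 - 1008 = -977$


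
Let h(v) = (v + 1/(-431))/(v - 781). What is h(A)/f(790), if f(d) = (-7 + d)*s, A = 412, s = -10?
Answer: 4331/30372570 ≈ 0.00014260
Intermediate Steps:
h(v) = (-1/431 + v)/(-781 + v) (h(v) = (v - 1/431)/(-781 + v) = (-1/431 + v)/(-781 + v))
f(d) = 70 - 10*d (f(d) = (-7 + d)*(-10) = 70 - 10*d)
h(A)/f(790) = ((-1/431 + 412)/(-781 + 412))/(70 - 10*790) = ((177571/431)/(-369))/(70 - 7900) = -1/369*177571/431/(-7830) = -4331/3879*(-1/7830) = 4331/30372570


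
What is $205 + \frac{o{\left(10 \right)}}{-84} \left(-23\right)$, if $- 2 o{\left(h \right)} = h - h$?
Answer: $205$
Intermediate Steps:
$o{\left(h \right)} = 0$ ($o{\left(h \right)} = - \frac{h - h}{2} = \left(- \frac{1}{2}\right) 0 = 0$)
$205 + \frac{o{\left(10 \right)}}{-84} \left(-23\right) = 205 + \frac{0}{-84} \left(-23\right) = 205 + 0 \left(- \frac{1}{84}\right) \left(-23\right) = 205 + 0 \left(-23\right) = 205 + 0 = 205$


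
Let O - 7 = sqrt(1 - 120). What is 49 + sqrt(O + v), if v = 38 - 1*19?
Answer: 49 + sqrt(26 + I*sqrt(119)) ≈ 54.206 + 1.0478*I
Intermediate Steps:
v = 19 (v = 38 - 19 = 19)
O = 7 + I*sqrt(119) (O = 7 + sqrt(1 - 120) = 7 + sqrt(-119) = 7 + I*sqrt(119) ≈ 7.0 + 10.909*I)
49 + sqrt(O + v) = 49 + sqrt((7 + I*sqrt(119)) + 19) = 49 + sqrt(26 + I*sqrt(119))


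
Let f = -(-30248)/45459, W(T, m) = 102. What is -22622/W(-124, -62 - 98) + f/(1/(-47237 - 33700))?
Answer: -13930165325/257601 ≈ -54077.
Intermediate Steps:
f = 30248/45459 (f = -(-30248)/45459 = -1*(-30248/45459) = 30248/45459 ≈ 0.66539)
-22622/W(-124, -62 - 98) + f/(1/(-47237 - 33700)) = -22622/102 + 30248/(45459*(1/(-47237 - 33700))) = -22622*1/102 + 30248/(45459*(1/(-80937))) = -11311/51 + 30248/(45459*(-1/80937)) = -11311/51 + (30248/45459)*(-80937) = -11311/51 - 272020264/5051 = -13930165325/257601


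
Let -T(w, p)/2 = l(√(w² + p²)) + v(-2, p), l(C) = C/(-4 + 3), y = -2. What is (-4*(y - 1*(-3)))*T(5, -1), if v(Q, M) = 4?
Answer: 32 - 8*√26 ≈ -8.7922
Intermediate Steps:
l(C) = -C (l(C) = C/(-1) = C*(-1) = -C)
T(w, p) = -8 + 2*√(p² + w²) (T(w, p) = -2*(-√(w² + p²) + 4) = -2*(-√(p² + w²) + 4) = -2*(4 - √(p² + w²)) = -8 + 2*√(p² + w²))
(-4*(y - 1*(-3)))*T(5, -1) = (-4*(-2 - 1*(-3)))*(-8 + 2*√((-1)² + 5²)) = (-4*(-2 + 3))*(-8 + 2*√(1 + 25)) = (-4*1)*(-8 + 2*√26) = -4*(-8 + 2*√26) = 32 - 8*√26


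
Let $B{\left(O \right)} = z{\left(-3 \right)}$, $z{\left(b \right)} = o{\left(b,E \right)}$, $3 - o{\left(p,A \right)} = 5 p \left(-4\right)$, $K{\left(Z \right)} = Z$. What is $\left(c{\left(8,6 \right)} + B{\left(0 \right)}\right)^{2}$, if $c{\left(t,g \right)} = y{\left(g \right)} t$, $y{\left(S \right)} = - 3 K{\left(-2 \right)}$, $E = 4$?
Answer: $81$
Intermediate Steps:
$o{\left(p,A \right)} = 3 + 20 p$ ($o{\left(p,A \right)} = 3 - 5 p \left(-4\right) = 3 - - 20 p = 3 + 20 p$)
$z{\left(b \right)} = 3 + 20 b$
$B{\left(O \right)} = -57$ ($B{\left(O \right)} = 3 + 20 \left(-3\right) = 3 - 60 = -57$)
$y{\left(S \right)} = 6$ ($y{\left(S \right)} = \left(-3\right) \left(-2\right) = 6$)
$c{\left(t,g \right)} = 6 t$
$\left(c{\left(8,6 \right)} + B{\left(0 \right)}\right)^{2} = \left(6 \cdot 8 - 57\right)^{2} = \left(48 - 57\right)^{2} = \left(-9\right)^{2} = 81$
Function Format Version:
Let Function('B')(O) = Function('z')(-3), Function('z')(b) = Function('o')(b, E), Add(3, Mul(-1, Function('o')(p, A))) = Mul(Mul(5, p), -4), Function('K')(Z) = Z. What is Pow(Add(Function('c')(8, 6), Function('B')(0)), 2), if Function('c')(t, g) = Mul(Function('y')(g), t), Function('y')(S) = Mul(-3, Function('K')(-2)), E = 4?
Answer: 81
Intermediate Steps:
Function('o')(p, A) = Add(3, Mul(20, p)) (Function('o')(p, A) = Add(3, Mul(-1, Mul(Mul(5, p), -4))) = Add(3, Mul(-1, Mul(-20, p))) = Add(3, Mul(20, p)))
Function('z')(b) = Add(3, Mul(20, b))
Function('B')(O) = -57 (Function('B')(O) = Add(3, Mul(20, -3)) = Add(3, -60) = -57)
Function('y')(S) = 6 (Function('y')(S) = Mul(-3, -2) = 6)
Function('c')(t, g) = Mul(6, t)
Pow(Add(Function('c')(8, 6), Function('B')(0)), 2) = Pow(Add(Mul(6, 8), -57), 2) = Pow(Add(48, -57), 2) = Pow(-9, 2) = 81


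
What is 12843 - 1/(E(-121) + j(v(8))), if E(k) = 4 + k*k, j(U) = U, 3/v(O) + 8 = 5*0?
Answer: 1504647343/117157 ≈ 12843.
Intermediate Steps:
v(O) = -3/8 (v(O) = 3/(-8 + 5*0) = 3/(-8 + 0) = 3/(-8) = 3*(-⅛) = -3/8)
E(k) = 4 + k²
12843 - 1/(E(-121) + j(v(8))) = 12843 - 1/((4 + (-121)²) - 3/8) = 12843 - 1/((4 + 14641) - 3/8) = 12843 - 1/(14645 - 3/8) = 12843 - 1/117157/8 = 12843 - 1*8/117157 = 12843 - 8/117157 = 1504647343/117157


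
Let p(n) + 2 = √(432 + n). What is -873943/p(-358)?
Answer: -124849/5 - 124849*√74/10 ≈ -1.3237e+5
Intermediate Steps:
p(n) = -2 + √(432 + n)
-873943/p(-358) = -873943/(-2 + √(432 - 358)) = -873943/(-2 + √74)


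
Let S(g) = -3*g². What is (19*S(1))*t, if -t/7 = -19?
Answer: -7581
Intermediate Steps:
t = 133 (t = -7*(-19) = 133)
(19*S(1))*t = (19*(-3*1²))*133 = (19*(-3*1))*133 = (19*(-3))*133 = -57*133 = -7581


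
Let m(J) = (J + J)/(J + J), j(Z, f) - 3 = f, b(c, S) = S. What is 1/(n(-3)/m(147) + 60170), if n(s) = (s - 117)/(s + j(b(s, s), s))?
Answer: 1/60210 ≈ 1.6609e-5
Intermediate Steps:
j(Z, f) = 3 + f
m(J) = 1 (m(J) = (2*J)/((2*J)) = (2*J)*(1/(2*J)) = 1)
n(s) = (-117 + s)/(3 + 2*s) (n(s) = (s - 117)/(s + (3 + s)) = (-117 + s)/(3 + 2*s))
1/(n(-3)/m(147) + 60170) = 1/(((-117 - 3)/(3 + 2*(-3)))/1 + 60170) = 1/((-120/(3 - 6))*1 + 60170) = 1/((-120/(-3))*1 + 60170) = 1/(-⅓*(-120)*1 + 60170) = 1/(40*1 + 60170) = 1/(40 + 60170) = 1/60210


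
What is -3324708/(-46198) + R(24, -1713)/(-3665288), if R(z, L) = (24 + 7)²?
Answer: 6092983969813/84664487512 ≈ 71.966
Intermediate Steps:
R(z, L) = 961 (R(z, L) = 31² = 961)
-3324708/(-46198) + R(24, -1713)/(-3665288) = -3324708/(-46198) + 961/(-3665288) = -3324708*(-1/46198) + 961*(-1/3665288) = 1662354/23099 - 961/3665288 = 6092983969813/84664487512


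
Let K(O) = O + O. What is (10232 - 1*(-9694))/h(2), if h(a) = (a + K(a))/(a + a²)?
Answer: 19926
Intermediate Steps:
K(O) = 2*O
h(a) = 3*a/(a + a²) (h(a) = (a + 2*a)/(a + a²) = (3*a)/(a + a²) = 3*a/(a + a²))
(10232 - 1*(-9694))/h(2) = (10232 - 1*(-9694))/((3/(1 + 2))) = (10232 + 9694)/((3/3)) = 19926/((3*(⅓))) = 19926/1 = 19926*1 = 19926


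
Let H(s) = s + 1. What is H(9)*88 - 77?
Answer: 803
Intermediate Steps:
H(s) = 1 + s
H(9)*88 - 77 = (1 + 9)*88 - 77 = 10*88 - 77 = 880 - 77 = 803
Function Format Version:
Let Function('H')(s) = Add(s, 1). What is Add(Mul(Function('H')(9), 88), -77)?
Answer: 803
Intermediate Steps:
Function('H')(s) = Add(1, s)
Add(Mul(Function('H')(9), 88), -77) = Add(Mul(Add(1, 9), 88), -77) = Add(Mul(10, 88), -77) = Add(880, -77) = 803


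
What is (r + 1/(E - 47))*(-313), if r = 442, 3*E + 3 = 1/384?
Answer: -7649481494/55295 ≈ -1.3834e+5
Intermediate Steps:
E = -1151/1152 (E = -1 + (1/3)/384 = -1 + (1/3)*(1/384) = -1 + 1/1152 = -1151/1152 ≈ -0.99913)
(r + 1/(E - 47))*(-313) = (442 + 1/(-1151/1152 - 47))*(-313) = (442 + 1/(-55295/1152))*(-313) = (442 - 1152/55295)*(-313) = (24439238/55295)*(-313) = -7649481494/55295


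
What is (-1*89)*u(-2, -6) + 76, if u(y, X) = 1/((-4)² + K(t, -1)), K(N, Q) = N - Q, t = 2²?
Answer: 1507/21 ≈ 71.762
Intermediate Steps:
t = 4
u(y, X) = 1/21 (u(y, X) = 1/((-4)² + (4 - 1*(-1))) = 1/(16 + (4 + 1)) = 1/(16 + 5) = 1/21)
(-1*89)*u(-2, -6) + 76 = -1*89*(1/21) + 76 = -89*1/21 + 76 = -89/21 + 76 = 1507/21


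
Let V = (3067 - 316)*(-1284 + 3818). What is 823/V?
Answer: 823/6971034 ≈ 0.00011806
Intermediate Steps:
V = 6971034 (V = 2751*2534 = 6971034)
823/V = 823/6971034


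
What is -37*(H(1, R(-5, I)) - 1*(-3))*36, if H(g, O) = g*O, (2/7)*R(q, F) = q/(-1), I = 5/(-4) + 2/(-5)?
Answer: -27306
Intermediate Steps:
I = -33/20 (I = 5*(-¼) + 2*(-⅕) = -5/4 - ⅖ = -33/20 ≈ -1.6500)
R(q, F) = -7*q/2 (R(q, F) = 7*(q/(-1))/2 = 7*(-q)/2 = -7*q/2)
H(g, O) = O*g
-37*(H(1, R(-5, I)) - 1*(-3))*36 = -37*(-7/2*(-5)*1 - 1*(-3))*36 = -37*((35/2)*1 + 3)*36 = -37*(35/2 + 3)*36 = -37*41/2*36 = -1517/2*36 = -27306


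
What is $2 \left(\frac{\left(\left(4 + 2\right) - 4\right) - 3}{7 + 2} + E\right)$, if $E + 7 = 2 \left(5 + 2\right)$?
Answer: $\frac{124}{9} \approx 13.778$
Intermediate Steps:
$E = 7$ ($E = -7 + 2 \left(5 + 2\right) = -7 + 2 \cdot 7 = -7 + 14 = 7$)
$2 \left(\frac{\left(\left(4 + 2\right) - 4\right) - 3}{7 + 2} + E\right) = 2 \left(\frac{\left(\left(4 + 2\right) - 4\right) - 3}{7 + 2} + 7\right) = 2 \left(\frac{\left(6 - 4\right) - 3}{9} + 7\right) = 2 \left(\left(2 - 3\right) \frac{1}{9} + 7\right) = 2 \left(\left(-1\right) \frac{1}{9} + 7\right) = 2 \left(- \frac{1}{9} + 7\right) = 2 \cdot \frac{62}{9} = \frac{124}{9}$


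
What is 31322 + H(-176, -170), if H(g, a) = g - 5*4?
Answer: 31126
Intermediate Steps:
H(g, a) = -20 + g (H(g, a) = g - 20 = -20 + g)
31322 + H(-176, -170) = 31322 + (-20 - 176) = 31322 - 196 = 31126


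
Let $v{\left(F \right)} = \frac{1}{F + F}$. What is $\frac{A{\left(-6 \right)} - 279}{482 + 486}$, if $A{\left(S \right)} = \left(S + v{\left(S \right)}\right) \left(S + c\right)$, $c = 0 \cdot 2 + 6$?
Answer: $- \frac{279}{968} \approx -0.28822$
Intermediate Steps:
$c = 6$ ($c = 0 + 6 = 6$)
$v{\left(F \right)} = \frac{1}{2 F}$
$A{\left(S \right)} = \left(6 + S\right) \left(S + \frac{1}{2 S}\right)$ ($A{\left(S \right)} = \left(S + \frac{1}{2 S}\right) \left(S + 6\right) = \left(S + \frac{1}{2 S}\right) \left(6 + S\right) = \left(6 + S\right) \left(S + \frac{1}{2 S}\right)$)
$\frac{A{\left(-6 \right)} - 279}{482 + 486} = \frac{\left(\frac{1}{2} + \left(-6\right)^{2} + \frac{3}{-6} + 6 \left(-6\right)\right) - 279}{482 + 486} = \frac{\left(\frac{1}{2} + 36 + 3 \left(- \frac{1}{6}\right) - 36\right) - 279}{968} = \left(\left(\frac{1}{2} + 36 - \frac{1}{2} - 36\right) - 279\right) \frac{1}{968} = \left(0 - 279\right) \frac{1}{968} = \left(-279\right) \frac{1}{968} = - \frac{279}{968}$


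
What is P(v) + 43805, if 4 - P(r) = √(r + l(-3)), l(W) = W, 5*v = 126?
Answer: 43809 - √555/5 ≈ 43804.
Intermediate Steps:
v = 126/5 (v = (⅕)*126 = 126/5 ≈ 25.200)
P(r) = 4 - √(-3 + r) (P(r) = 4 - √(r - 3) = 4 - √(-3 + r))
P(v) + 43805 = (4 - √(-3 + 126/5)) + 43805 = (4 - √(111/5)) + 43805 = (4 - √555/5) + 43805 = 43809 - √555/5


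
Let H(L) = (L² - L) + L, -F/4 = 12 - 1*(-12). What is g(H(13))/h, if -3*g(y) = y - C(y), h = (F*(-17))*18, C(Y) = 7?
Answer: -1/544 ≈ -0.0018382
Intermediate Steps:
F = -96 (F = -4*(12 - 1*(-12)) = -4*(12 + 12) = -4*24 = -96)
H(L) = L²
h = 29376 (h = -96*(-17)*18 = 1632*18 = 29376)
g(y) = 7/3 - y/3 (g(y) = -(y - 1*7)/3 = -(y - 7)/3 = -(-7 + y)/3 = 7/3 - y/3)
g(H(13))/h = (7/3 - ⅓*13²)/29376 = (7/3 - ⅓*169)*(1/29376) = (7/3 - 169/3)*(1/29376) = -54*1/29376 = -1/544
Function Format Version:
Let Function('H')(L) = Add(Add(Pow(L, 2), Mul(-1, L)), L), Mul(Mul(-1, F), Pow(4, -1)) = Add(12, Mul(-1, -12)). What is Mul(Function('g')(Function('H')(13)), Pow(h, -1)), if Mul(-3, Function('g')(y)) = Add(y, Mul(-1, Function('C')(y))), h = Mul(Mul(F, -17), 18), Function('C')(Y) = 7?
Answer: Rational(-1, 544) ≈ -0.0018382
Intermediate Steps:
F = -96 (F = Mul(-4, Add(12, Mul(-1, -12))) = Mul(-4, Add(12, 12)) = Mul(-4, 24) = -96)
Function('H')(L) = Pow(L, 2)
h = 29376 (h = Mul(Mul(-96, -17), 18) = Mul(1632, 18) = 29376)
Function('g')(y) = Add(Rational(7, 3), Mul(Rational(-1, 3), y)) (Function('g')(y) = Mul(Rational(-1, 3), Add(y, Mul(-1, 7))) = Mul(Rational(-1, 3), Add(y, -7)) = Mul(Rational(-1, 3), Add(-7, y)) = Add(Rational(7, 3), Mul(Rational(-1, 3), y)))
Mul(Function('g')(Function('H')(13)), Pow(h, -1)) = Mul(Add(Rational(7, 3), Mul(Rational(-1, 3), Pow(13, 2))), Pow(29376, -1)) = Mul(Add(Rational(7, 3), Mul(Rational(-1, 3), 169)), Rational(1, 29376)) = Mul(Add(Rational(7, 3), Rational(-169, 3)), Rational(1, 29376)) = Mul(-54, Rational(1, 29376)) = Rational(-1, 544)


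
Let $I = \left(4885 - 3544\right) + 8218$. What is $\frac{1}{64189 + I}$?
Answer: $\frac{1}{73748} \approx 1.356 \cdot 10^{-5}$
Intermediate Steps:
$I = 9559$ ($I = 1341 + 8218 = 9559$)
$\frac{1}{64189 + I} = \frac{1}{64189 + 9559} = \frac{1}{73748}$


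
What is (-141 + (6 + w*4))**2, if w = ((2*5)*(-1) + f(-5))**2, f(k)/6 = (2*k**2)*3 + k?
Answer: 8751331810225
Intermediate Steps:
f(k) = 6*k + 36*k**2 (f(k) = 6*((2*k**2)*3 + k) = 6*(6*k**2 + k) = 6*(k + 6*k**2) = 6*k + 36*k**2)
w = 739600 (w = ((2*5)*(-1) + 6*(-5)*(1 + 6*(-5)))**2 = (10*(-1) + 6*(-5)*(1 - 30))**2 = (-10 + 6*(-5)*(-29))**2 = (-10 + 870)**2 = 860**2 = 739600)
(-141 + (6 + w*4))**2 = (-141 + (6 + 739600*4))**2 = (-141 + (6 + 2958400))**2 = (-141 + 2958406)**2 = 2958265**2 = 8751331810225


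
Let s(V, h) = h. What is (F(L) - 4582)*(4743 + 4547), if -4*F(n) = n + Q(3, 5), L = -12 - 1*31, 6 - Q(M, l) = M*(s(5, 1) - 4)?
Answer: -42501750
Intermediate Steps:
Q(M, l) = 6 + 3*M (Q(M, l) = 6 - M*(1 - 4) = 6 - M*(-3) = 6 - (-3)*M = 6 + 3*M)
L = -43 (L = -12 - 31 = -43)
F(n) = -15/4 - n/4 (F(n) = -(n + (6 + 3*3))/4 = -(n + (6 + 9))/4 = -(n + 15)/4 = -(15 + n)/4 = -15/4 - n/4)
(F(L) - 4582)*(4743 + 4547) = ((-15/4 - ¼*(-43)) - 4582)*(4743 + 4547) = ((-15/4 + 43/4) - 4582)*9290 = (7 - 4582)*9290 = -4575*9290 = -42501750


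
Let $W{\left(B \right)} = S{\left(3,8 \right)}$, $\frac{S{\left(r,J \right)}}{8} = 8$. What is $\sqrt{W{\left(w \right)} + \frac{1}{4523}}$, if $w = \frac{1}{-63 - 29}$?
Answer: $\frac{\sqrt{1309286379}}{4523} \approx 8.0$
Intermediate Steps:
$w = - \frac{1}{92}$ ($w = \frac{1}{-92} = - \frac{1}{92} \approx -0.01087$)
$S{\left(r,J \right)} = 64$ ($S{\left(r,J \right)} = 8 \cdot 8 = 64$)
$W{\left(B \right)} = 64$
$\sqrt{W{\left(w \right)} + \frac{1}{4523}} = \sqrt{64 + \frac{1}{4523}} = \sqrt{\frac{289473}{4523}} = \frac{\sqrt{1309286379}}{4523}$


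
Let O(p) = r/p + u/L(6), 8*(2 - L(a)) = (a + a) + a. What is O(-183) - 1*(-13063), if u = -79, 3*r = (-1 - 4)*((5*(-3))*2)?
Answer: 2448307/183 ≈ 13379.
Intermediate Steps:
L(a) = 2 - 3*a/8 (L(a) = 2 - ((a + a) + a)/8 = 2 - (2*a + a)/8 = 2 - 3*a/8)
r = 50 (r = ((-1 - 4)*((5*(-3))*2))/3 = (-(-75)*2)/3 = (-5*(-30))/3 = (⅓)*150 = 50)
O(p) = 316 + 50/p (O(p) = 50/p - 79/(2 - 3/8*6) = 50/p - 79/(2 - 9/4) = 50/p - 79/(-¼) = 50/p - 79*(-4) = 50/p + 316 = 316 + 50/p)
O(-183) - 1*(-13063) = (316 + 50/(-183)) - 1*(-13063) = (316 + 50*(-1/183)) + 13063 = (316 - 50/183) + 13063 = 57778/183 + 13063 = 2448307/183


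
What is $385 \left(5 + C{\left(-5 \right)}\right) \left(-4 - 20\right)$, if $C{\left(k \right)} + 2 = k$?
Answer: $18480$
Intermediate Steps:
$C{\left(k \right)} = -2 + k$
$385 \left(5 + C{\left(-5 \right)}\right) \left(-4 - 20\right) = 385 \left(5 - 7\right) \left(-4 - 20\right) = 385 \left(\left(-2\right) \left(-24\right)\right) = 385 \cdot 48 = 18480$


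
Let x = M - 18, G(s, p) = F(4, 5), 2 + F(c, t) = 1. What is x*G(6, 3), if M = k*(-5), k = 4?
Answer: 38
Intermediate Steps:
F(c, t) = -1 (F(c, t) = -2 + 1 = -1)
G(s, p) = -1
M = -20 (M = 4*(-5) = -20)
x = -38 (x = -20 - 18 = -38)
x*G(6, 3) = -38*(-1) = 38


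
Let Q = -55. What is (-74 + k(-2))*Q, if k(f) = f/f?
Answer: 4015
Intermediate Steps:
k(f) = 1
(-74 + k(-2))*Q = (-74 + 1)*(-55) = -73*(-55) = 4015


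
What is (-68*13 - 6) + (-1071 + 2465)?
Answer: 504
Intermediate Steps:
(-68*13 - 6) + (-1071 + 2465) = (-34*26 - 6) + 1394 = (-884 - 6) + 1394 = -890 + 1394 = 504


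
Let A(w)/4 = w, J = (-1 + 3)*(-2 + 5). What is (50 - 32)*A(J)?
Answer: 432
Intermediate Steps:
J = 6 (J = 2*3 = 6)
A(w) = 4*w
(50 - 32)*A(J) = (50 - 32)*(4*6) = 18*24 = 432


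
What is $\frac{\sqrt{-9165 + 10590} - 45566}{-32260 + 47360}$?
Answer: $- \frac{22783}{7550} + \frac{\sqrt{57}}{3020} \approx -3.0151$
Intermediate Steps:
$\frac{\sqrt{-9165 + 10590} - 45566}{-32260 + 47360} = \frac{\sqrt{1425} - 45566}{15100} = \left(5 \sqrt{57} - 45566\right) \frac{1}{15100} = \left(-45566 + 5 \sqrt{57}\right) \frac{1}{15100} = - \frac{22783}{7550} + \frac{\sqrt{57}}{3020}$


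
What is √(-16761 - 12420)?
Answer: I*√29181 ≈ 170.82*I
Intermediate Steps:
√(-16761 - 12420) = √(-29181) = I*√29181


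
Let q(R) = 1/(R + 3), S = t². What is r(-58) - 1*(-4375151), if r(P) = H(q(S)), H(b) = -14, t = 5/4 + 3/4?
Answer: 4375137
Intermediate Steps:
t = 2 (t = 5*(¼) + 3*(¼) = 5/4 + ¾ = 2)
S = 4 (S = 2² = 4)
q(R) = 1/(3 + R)
r(P) = -14
r(-58) - 1*(-4375151) = -14 - 1*(-4375151) = -14 + 4375151 = 4375137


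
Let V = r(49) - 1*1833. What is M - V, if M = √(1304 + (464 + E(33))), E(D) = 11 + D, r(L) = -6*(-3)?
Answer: 1815 + 2*√453 ≈ 1857.6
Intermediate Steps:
r(L) = 18
M = 2*√453 (M = √(1304 + (464 + (11 + 33))) = √(1304 + (464 + 44)) = √(1304 + 508) = √1812 = 2*√453 ≈ 42.568)
V = -1815 (V = 18 - 1*1833 = 18 - 1833 = -1815)
M - V = 2*√453 - 1*(-1815) = 2*√453 + 1815 = 1815 + 2*√453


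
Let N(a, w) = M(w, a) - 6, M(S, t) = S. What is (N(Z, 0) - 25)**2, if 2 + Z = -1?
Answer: 961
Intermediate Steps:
Z = -3 (Z = -2 - 1 = -3)
N(a, w) = -6 + w (N(a, w) = w - 6 = -6 + w)
(N(Z, 0) - 25)**2 = ((-6 + 0) - 25)**2 = (-6 - 25)**2 = (-31)**2 = 961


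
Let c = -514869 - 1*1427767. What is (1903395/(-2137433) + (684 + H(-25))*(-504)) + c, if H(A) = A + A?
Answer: -4835242987871/2137433 ≈ -2.2622e+6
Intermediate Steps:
H(A) = 2*A
c = -1942636 (c = -514869 - 1427767 = -1942636)
(1903395/(-2137433) + (684 + H(-25))*(-504)) + c = (1903395/(-2137433) + (684 + 2*(-25))*(-504)) - 1942636 = (1903395*(-1/2137433) + (684 - 50)*(-504)) - 1942636 = (-1903395/2137433 + 634*(-504)) - 1942636 = (-1903395/2137433 - 319536) - 1942636 = -682988694483/2137433 - 1942636 = -4835242987871/2137433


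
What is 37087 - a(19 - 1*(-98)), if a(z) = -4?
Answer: 37091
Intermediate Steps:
37087 - a(19 - 1*(-98)) = 37087 - 1*(-4) = 37087 + 4 = 37091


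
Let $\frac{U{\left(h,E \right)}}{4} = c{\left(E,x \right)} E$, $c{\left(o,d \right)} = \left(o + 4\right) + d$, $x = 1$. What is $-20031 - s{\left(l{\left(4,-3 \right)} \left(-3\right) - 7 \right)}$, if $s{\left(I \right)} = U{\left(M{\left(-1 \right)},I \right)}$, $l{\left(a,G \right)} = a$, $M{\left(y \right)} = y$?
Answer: $-21095$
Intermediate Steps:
$c{\left(o,d \right)} = 4 + d + o$ ($c{\left(o,d \right)} = \left(4 + o\right) + d = 4 + d + o$)
$U{\left(h,E \right)} = 4 E \left(5 + E\right)$ ($U{\left(h,E \right)} = 4 \left(4 + 1 + E\right) E = 4 \left(5 + E\right) E = 4 E \left(5 + E\right)$)
$s{\left(I \right)} = 4 I \left(5 + I\right)$
$-20031 - s{\left(l{\left(4,-3 \right)} \left(-3\right) - 7 \right)} = -20031 - 4 \left(4 \left(-3\right) - 7\right) \left(5 + \left(4 \left(-3\right) - 7\right)\right) = -20031 - 4 \left(-12 - 7\right) \left(5 - 19\right) = -20031 - 4 \left(-19\right) \left(5 - 19\right) = -20031 - 4 \left(-19\right) \left(-14\right) = -20031 - 1064 = -21095$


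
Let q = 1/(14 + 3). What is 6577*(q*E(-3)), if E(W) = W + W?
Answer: -39462/17 ≈ -2321.3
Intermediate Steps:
E(W) = 2*W
q = 1/17 ≈ 0.058824
6577*(q*E(-3)) = 6577*((2*(-3))/17) = 6577*((1/17)*(-6)) = 6577*(-6/17) = -39462/17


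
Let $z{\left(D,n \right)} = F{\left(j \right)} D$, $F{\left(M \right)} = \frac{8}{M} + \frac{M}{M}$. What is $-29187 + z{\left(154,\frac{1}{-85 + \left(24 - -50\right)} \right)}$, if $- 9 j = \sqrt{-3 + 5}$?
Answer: $-29033 - 5544 \sqrt{2} \approx -36873.0$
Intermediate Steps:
$j = - \frac{\sqrt{2}}{9}$ ($j = - \frac{\sqrt{-3 + 5}}{9} = - \frac{\sqrt{2}}{9} \approx -0.15713$)
$F{\left(M \right)} = 1 + \frac{8}{M}$ ($F{\left(M \right)} = \frac{8}{M} + 1 = 1 + \frac{8}{M}$)
$z{\left(D,n \right)} = - \frac{9 D \sqrt{2} \left(8 - \frac{\sqrt{2}}{9}\right)}{2}$ ($z{\left(D,n \right)} = \frac{8 - \frac{\sqrt{2}}{9}}{\left(- \frac{1}{9}\right) \sqrt{2}} D = - \frac{9 \sqrt{2}}{2} \left(8 - \frac{\sqrt{2}}{9}\right) D = - \frac{9 \sqrt{2} \left(8 - \frac{\sqrt{2}}{9}\right)}{2} D = - \frac{9 D \sqrt{2} \left(8 - \frac{\sqrt{2}}{9}\right)}{2}$)
$-29187 + z{\left(154,\frac{1}{-85 + \left(24 - -50\right)} \right)} = -29187 + 154 \left(1 - 36 \sqrt{2}\right) = -29187 + \left(154 - 5544 \sqrt{2}\right) = -29033 - 5544 \sqrt{2}$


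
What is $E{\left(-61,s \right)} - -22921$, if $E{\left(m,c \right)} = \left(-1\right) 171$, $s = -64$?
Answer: $22750$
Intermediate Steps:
$E{\left(m,c \right)} = -171$
$E{\left(-61,s \right)} - -22921 = -171 - -22921 = -171 + 22921 = 22750$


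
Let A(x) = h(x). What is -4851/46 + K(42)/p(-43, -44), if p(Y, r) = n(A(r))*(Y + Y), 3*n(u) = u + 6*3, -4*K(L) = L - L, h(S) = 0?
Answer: -4851/46 ≈ -105.46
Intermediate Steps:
K(L) = 0 (K(L) = -(L - L)/4 = -¼*0 = 0)
A(x) = 0
n(u) = 6 + u/3 (n(u) = (u + 6*3)/3 = (u + 18)/3 = (18 + u)/3 = 6 + u/3)
p(Y, r) = 12*Y (p(Y, r) = (6 + (⅓)*0)*(Y + Y) = (6 + 0)*(2*Y) = 6*(2*Y) = 12*Y)
-4851/46 + K(42)/p(-43, -44) = -4851/46 + 0/((12*(-43))) = -4851*1/46 + 0/(-516) = -4851/46 + 0*(-1/516) = -4851/46 + 0 = -4851/46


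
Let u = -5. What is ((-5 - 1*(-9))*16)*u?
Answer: -320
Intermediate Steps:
((-5 - 1*(-9))*16)*u = ((-5 - 1*(-9))*16)*(-5) = ((-5 + 9)*16)*(-5) = (4*16)*(-5) = 64*(-5) = -320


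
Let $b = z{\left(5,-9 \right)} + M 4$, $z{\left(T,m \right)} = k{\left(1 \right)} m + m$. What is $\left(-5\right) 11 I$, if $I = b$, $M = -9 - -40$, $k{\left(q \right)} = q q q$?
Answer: $-5830$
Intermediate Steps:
$k{\left(q \right)} = q^{3}$ ($k{\left(q \right)} = q^{2} q = q^{3}$)
$M = 31$ ($M = -9 + 40 = 31$)
$z{\left(T,m \right)} = 2 m$ ($z{\left(T,m \right)} = 1^{3} m + m = 1 m + m = m + m = 2 m$)
$b = 106$ ($b = 2 \left(-9\right) + 31 \cdot 4 = -18 + 124 = 106$)
$I = 106$
$\left(-5\right) 11 I = \left(-5\right) 11 \cdot 106 = \left(-55\right) 106 = -5830$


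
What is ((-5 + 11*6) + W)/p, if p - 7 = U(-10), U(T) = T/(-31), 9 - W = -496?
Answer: 17546/227 ≈ 77.295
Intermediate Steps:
W = 505 (W = 9 - 1*(-496) = 9 + 496 = 505)
U(T) = -T/31 (U(T) = T*(-1/31) = -T/31)
p = 227/31 (p = 7 - 1/31*(-10) = 7 + 10/31 = 227/31 ≈ 7.3226)
((-5 + 11*6) + W)/p = ((-5 + 11*6) + 505)/(227/31) = ((-5 + 66) + 505)*(31/227) = (61 + 505)*(31/227) = 566*(31/227) = 17546/227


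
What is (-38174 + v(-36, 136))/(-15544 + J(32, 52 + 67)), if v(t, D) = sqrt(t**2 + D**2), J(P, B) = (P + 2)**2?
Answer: 19087/7194 - sqrt(1237)/3597 ≈ 2.6434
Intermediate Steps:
J(P, B) = (2 + P)**2
v(t, D) = sqrt(D**2 + t**2)
(-38174 + v(-36, 136))/(-15544 + J(32, 52 + 67)) = (-38174 + sqrt(136**2 + (-36)**2))/(-15544 + (2 + 32)**2) = (-38174 + sqrt(18496 + 1296))/(-15544 + 34**2) = (-38174 + sqrt(19792))/(-15544 + 1156) = (-38174 + 4*sqrt(1237))/(-14388) = (-38174 + 4*sqrt(1237))*(-1/14388) = 19087/7194 - sqrt(1237)/3597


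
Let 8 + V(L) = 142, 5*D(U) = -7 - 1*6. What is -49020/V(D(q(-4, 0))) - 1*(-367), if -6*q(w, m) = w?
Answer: 79/67 ≈ 1.1791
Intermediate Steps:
q(w, m) = -w/6
D(U) = -13/5 (D(U) = (-7 - 1*6)/5 = (-7 - 6)/5 = (1/5)*(-13) = -13/5)
V(L) = 134 (V(L) = -8 + 142 = 134)
-49020/V(D(q(-4, 0))) - 1*(-367) = -49020/134 - 1*(-367) = -49020*1/134 + 367 = -24510/67 + 367 = 79/67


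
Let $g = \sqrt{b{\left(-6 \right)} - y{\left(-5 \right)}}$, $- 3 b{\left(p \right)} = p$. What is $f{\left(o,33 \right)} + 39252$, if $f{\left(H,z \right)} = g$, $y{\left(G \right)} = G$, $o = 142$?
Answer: $39252 + \sqrt{7} \approx 39255.0$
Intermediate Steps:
$b{\left(p \right)} = - \frac{p}{3}$
$g = \sqrt{7}$ ($g = \sqrt{\left(- \frac{1}{3}\right) \left(-6\right) - -5} = \sqrt{2 + 5} = \sqrt{7} \approx 2.6458$)
$f{\left(H,z \right)} = \sqrt{7}$
$f{\left(o,33 \right)} + 39252 = \sqrt{7} + 39252 = 39252 + \sqrt{7}$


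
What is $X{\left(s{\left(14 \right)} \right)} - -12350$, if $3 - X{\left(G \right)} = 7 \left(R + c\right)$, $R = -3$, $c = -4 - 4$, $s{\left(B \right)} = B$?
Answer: $12430$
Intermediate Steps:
$c = -8$
$X{\left(G \right)} = 80$ ($X{\left(G \right)} = 3 - 7 \left(-3 - 8\right) = 3 - 7 \left(-11\right) = 3 - -77 = 3 + 77 = 80$)
$X{\left(s{\left(14 \right)} \right)} - -12350 = 80 - -12350 = 80 + 12350 = 12430$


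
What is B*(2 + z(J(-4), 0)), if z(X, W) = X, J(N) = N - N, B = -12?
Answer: -24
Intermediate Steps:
J(N) = 0
B*(2 + z(J(-4), 0)) = -12*(2 + 0) = -12*2 = -24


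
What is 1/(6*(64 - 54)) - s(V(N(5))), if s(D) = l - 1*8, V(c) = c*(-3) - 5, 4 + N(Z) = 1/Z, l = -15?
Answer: 1381/60 ≈ 23.017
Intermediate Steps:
N(Z) = -4 + 1/Z
V(c) = -5 - 3*c (V(c) = -3*c - 5 = -5 - 3*c)
s(D) = -23 (s(D) = -15 - 1*8 = -15 - 8 = -23)
1/(6*(64 - 54)) - s(V(N(5))) = 1/(6*(64 - 54)) - 1*(-23) = 1/(6*10) + 23 = 1/60 + 23 = 1381/60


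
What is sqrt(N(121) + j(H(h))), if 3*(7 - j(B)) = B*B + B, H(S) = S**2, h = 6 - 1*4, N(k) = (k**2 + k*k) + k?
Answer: sqrt(264630)/3 ≈ 171.47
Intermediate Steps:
N(k) = k + 2*k**2 (N(k) = (k**2 + k**2) + k = 2*k**2 + k = k + 2*k**2)
h = 2 (h = 6 - 4 = 2)
j(B) = 7 - B/3 - B**2/3 (j(B) = 7 - (B*B + B)/3 = 7 - (B**2 + B)/3 = 7 - (B + B**2)/3 = 7 + (-B/3 - B**2/3) = 7 - B/3 - B**2/3)
sqrt(N(121) + j(H(h))) = sqrt(121*(1 + 2*121) + (7 - 1/3*2**2 - (2**2)**2/3)) = sqrt(121*(1 + 242) + (7 - 1/3*4 - 1/3*4**2)) = sqrt(121*243 + (7 - 4/3 - 1/3*16)) = sqrt(29403 + (7 - 4/3 - 16/3)) = sqrt(29403 + 1/3) = sqrt(88210/3) = sqrt(264630)/3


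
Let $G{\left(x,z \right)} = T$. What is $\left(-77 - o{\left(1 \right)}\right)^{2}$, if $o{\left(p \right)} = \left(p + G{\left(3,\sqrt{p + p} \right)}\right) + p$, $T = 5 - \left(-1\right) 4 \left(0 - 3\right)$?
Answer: $5184$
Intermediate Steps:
$T = -7$ ($T = 5 - \left(-4\right) \left(-3\right) = 5 - 12 = -7$)
$G{\left(x,z \right)} = -7$
$o{\left(p \right)} = -7 + 2 p$ ($o{\left(p \right)} = \left(p - 7\right) + p = \left(-7 + p\right) + p = -7 + 2 p$)
$\left(-77 - o{\left(1 \right)}\right)^{2} = \left(-77 - \left(-7 + 2 \cdot 1\right)\right)^{2} = \left(-77 - \left(-7 + 2\right)\right)^{2} = \left(-77 - -5\right)^{2} = \left(-77 + 5\right)^{2} = \left(-72\right)^{2} = 5184$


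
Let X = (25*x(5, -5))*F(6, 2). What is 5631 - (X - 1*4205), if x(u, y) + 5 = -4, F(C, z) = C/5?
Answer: 10106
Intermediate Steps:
F(C, z) = C/5 (F(C, z) = C*(⅕) = C/5)
x(u, y) = -9 (x(u, y) = -5 - 4 = -9)
X = -270 (X = (25*(-9))*((⅕)*6) = -225*6/5 = -270)
5631 - (X - 1*4205) = 5631 - (-270 - 1*4205) = 5631 - (-270 - 4205) = 5631 - 1*(-4475) = 5631 + 4475 = 10106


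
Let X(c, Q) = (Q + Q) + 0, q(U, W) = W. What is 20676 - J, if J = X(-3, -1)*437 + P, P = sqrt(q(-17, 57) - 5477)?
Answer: 21550 - 2*I*sqrt(1355) ≈ 21550.0 - 73.621*I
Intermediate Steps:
X(c, Q) = 2*Q (X(c, Q) = 2*Q + 0 = 2*Q)
P = 2*I*sqrt(1355) (P = sqrt(57 - 5477) = sqrt(-5420) = 2*I*sqrt(1355) ≈ 73.621*I)
J = -874 + 2*I*sqrt(1355) (J = (2*(-1))*437 + 2*I*sqrt(1355) = -2*437 + 2*I*sqrt(1355) = -874 + 2*I*sqrt(1355) ≈ -874.0 + 73.621*I)
20676 - J = 20676 - (-874 + 2*I*sqrt(1355)) = 20676 + (874 - 2*I*sqrt(1355)) = 21550 - 2*I*sqrt(1355)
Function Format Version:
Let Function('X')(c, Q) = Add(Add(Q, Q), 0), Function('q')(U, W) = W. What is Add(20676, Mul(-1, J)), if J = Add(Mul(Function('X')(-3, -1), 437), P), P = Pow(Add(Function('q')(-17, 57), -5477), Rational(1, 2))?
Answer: Add(21550, Mul(-2, I, Pow(1355, Rational(1, 2)))) ≈ Add(21550., Mul(-73.621, I))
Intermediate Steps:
Function('X')(c, Q) = Mul(2, Q) (Function('X')(c, Q) = Add(Mul(2, Q), 0) = Mul(2, Q))
P = Mul(2, I, Pow(1355, Rational(1, 2))) (P = Pow(Add(57, -5477), Rational(1, 2)) = Pow(-5420, Rational(1, 2)) = Mul(2, I, Pow(1355, Rational(1, 2))) ≈ Mul(73.621, I))
J = Add(-874, Mul(2, I, Pow(1355, Rational(1, 2)))) (J = Add(Mul(Mul(2, -1), 437), Mul(2, I, Pow(1355, Rational(1, 2)))) = Add(Mul(-2, 437), Mul(2, I, Pow(1355, Rational(1, 2)))) = Add(-874, Mul(2, I, Pow(1355, Rational(1, 2)))) ≈ Add(-874.00, Mul(73.621, I)))
Add(20676, Mul(-1, J)) = Add(20676, Mul(-1, Add(-874, Mul(2, I, Pow(1355, Rational(1, 2)))))) = Add(20676, Add(874, Mul(-2, I, Pow(1355, Rational(1, 2))))) = Add(21550, Mul(-2, I, Pow(1355, Rational(1, 2))))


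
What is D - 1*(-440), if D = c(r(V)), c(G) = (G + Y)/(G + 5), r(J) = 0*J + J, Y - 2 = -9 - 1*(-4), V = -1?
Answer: 439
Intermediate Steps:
Y = -3 (Y = 2 + (-9 - 1*(-4)) = 2 + (-9 + 4) = 2 - 5 = -3)
r(J) = J (r(J) = 0 + J = J)
c(G) = (-3 + G)/(5 + G) (c(G) = (G - 3)/(G + 5) = (-3 + G)/(5 + G))
D = -1 (D = (-3 - 1)/(5 - 1) = -4/4 = (¼)*(-4) = -1)
D - 1*(-440) = -1 - 1*(-440) = -1 + 440 = 439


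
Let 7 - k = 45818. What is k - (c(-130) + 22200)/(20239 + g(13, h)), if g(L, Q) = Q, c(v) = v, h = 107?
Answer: -466046338/10173 ≈ -45812.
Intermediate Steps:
k = -45811 (k = 7 - 1*45818 = 7 - 45818 = -45811)
k - (c(-130) + 22200)/(20239 + g(13, h)) = -45811 - (-130 + 22200)/(20239 + 107) = -45811 - 22070/20346 = -45811 - 1*11035/10173 = -45811 - 11035/10173 = -466046338/10173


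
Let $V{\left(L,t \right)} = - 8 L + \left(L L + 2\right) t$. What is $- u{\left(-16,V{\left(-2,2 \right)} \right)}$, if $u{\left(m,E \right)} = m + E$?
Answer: $-12$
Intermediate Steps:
$V{\left(L,t \right)} = - 8 L + t \left(2 + L^{2}\right)$ ($V{\left(L,t \right)} = - 8 L + \left(L^{2} + 2\right) t = - 8 L + \left(2 + L^{2}\right) t = - 8 L + t \left(2 + L^{2}\right)$)
$u{\left(m,E \right)} = E + m$
$- u{\left(-16,V{\left(-2,2 \right)} \right)} = - (\left(\left(-8\right) \left(-2\right) + 2 \cdot 2 + 2 \left(-2\right)^{2}\right) - 16) = - (\left(16 + 4 + 2 \cdot 4\right) - 16) = - (\left(16 + 4 + 8\right) - 16) = - (28 - 16) = \left(-1\right) 12 = -12$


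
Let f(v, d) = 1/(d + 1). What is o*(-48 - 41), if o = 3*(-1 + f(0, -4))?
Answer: 356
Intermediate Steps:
f(v, d) = 1/(1 + d)
o = -4 (o = 3*(-1 + 1/(1 - 4)) = 3*(-1 + 1/(-3)) = 3*(-1 - 1/3) = 3*(-4/3) = -4)
o*(-48 - 41) = -4*(-48 - 41) = -4*(-89) = 356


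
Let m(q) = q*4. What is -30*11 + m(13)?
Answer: -278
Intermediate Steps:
m(q) = 4*q
-30*11 + m(13) = -30*11 + 4*13 = -330 + 52 = -278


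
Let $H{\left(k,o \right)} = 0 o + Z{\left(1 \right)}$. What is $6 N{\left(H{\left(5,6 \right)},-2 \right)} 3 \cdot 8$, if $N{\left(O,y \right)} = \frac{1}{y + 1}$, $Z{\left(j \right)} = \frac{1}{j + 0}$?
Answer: $-144$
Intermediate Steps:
$Z{\left(j \right)} = \frac{1}{j}$
$H{\left(k,o \right)} = 1$ ($H{\left(k,o \right)} = 0 o + 1^{-1} = 0 + 1 = 1$)
$N{\left(O,y \right)} = \frac{1}{1 + y}$
$6 N{\left(H{\left(5,6 \right)},-2 \right)} 3 \cdot 8 = \frac{6}{1 - 2} \cdot 3 \cdot 8 = \frac{6}{-1} \cdot 3 \cdot 8 = 6 \left(-1\right) 3 \cdot 8 = \left(-6\right) 3 \cdot 8 = \left(-18\right) 8 = -144$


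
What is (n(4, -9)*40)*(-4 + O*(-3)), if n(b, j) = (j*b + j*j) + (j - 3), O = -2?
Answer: 2640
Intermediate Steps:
n(b, j) = -3 + j + j² + b*j (n(b, j) = (b*j + j²) + (-3 + j) = (j² + b*j) + (-3 + j) = -3 + j + j² + b*j)
(n(4, -9)*40)*(-4 + O*(-3)) = ((-3 - 9 + (-9)² + 4*(-9))*40)*(-4 - 2*(-3)) = ((-3 - 9 + 81 - 36)*40)*(-4 + 6) = (33*40)*2 = 1320*2 = 2640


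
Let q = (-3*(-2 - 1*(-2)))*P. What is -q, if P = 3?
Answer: 0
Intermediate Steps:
q = 0 (q = -3*(-2 - 1*(-2))*3 = -3*(-2 + 2)*3 = -3*0*3 = 0*3 = 0)
-q = -1*0 = 0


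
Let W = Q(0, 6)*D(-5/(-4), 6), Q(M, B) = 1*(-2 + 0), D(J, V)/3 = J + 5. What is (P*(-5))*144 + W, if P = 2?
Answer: -2955/2 ≈ -1477.5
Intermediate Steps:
D(J, V) = 15 + 3*J (D(J, V) = 3*(J + 5) = 3*(5 + J) = 15 + 3*J)
Q(M, B) = -2 (Q(M, B) = 1*(-2) = -2)
W = -75/2 (W = -2*(15 + 3*(-5/(-4))) = -2*(15 + 3*(-5*(-¼))) = -2*(15 + 3*(5/4)) = -2*(15 + 15/4) = -2*75/4 = -75/2 ≈ -37.500)
(P*(-5))*144 + W = (2*(-5))*144 - 75/2 = -10*144 - 75/2 = -1440 - 75/2 = -2955/2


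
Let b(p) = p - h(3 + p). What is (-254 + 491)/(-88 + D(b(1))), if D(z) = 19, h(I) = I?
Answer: -79/23 ≈ -3.4348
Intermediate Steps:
b(p) = -3 (b(p) = p - (3 + p) = p + (-3 - p) = -3)
(-254 + 491)/(-88 + D(b(1))) = (-254 + 491)/(-88 + 19) = 237/(-69) = 237*(-1/69) = -79/23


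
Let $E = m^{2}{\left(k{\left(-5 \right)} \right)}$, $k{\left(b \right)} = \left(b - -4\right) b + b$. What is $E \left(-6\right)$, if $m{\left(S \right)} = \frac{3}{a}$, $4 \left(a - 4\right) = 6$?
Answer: $- \frac{216}{121} \approx -1.7851$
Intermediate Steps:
$a = \frac{11}{2}$ ($a = 4 + \frac{1}{4} \cdot 6 = 4 + \frac{3}{2} = \frac{11}{2} \approx 5.5$)
$k{\left(b \right)} = b + b \left(4 + b\right)$ ($k{\left(b \right)} = \left(b + 4\right) b + b = \left(4 + b\right) b + b = b \left(4 + b\right) + b = b + b \left(4 + b\right)$)
$m{\left(S \right)} = \frac{6}{11}$ ($m{\left(S \right)} = \frac{3}{\frac{11}{2}} = 3 \cdot \frac{2}{11} = \frac{6}{11}$)
$E = \frac{36}{121}$ ($E = \left(\frac{6}{11}\right)^{2} = \frac{36}{121} \approx 0.29752$)
$E \left(-6\right) = \frac{36}{121} \left(-6\right) = - \frac{216}{121}$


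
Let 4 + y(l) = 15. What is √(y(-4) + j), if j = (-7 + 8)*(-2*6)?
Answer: I ≈ 1.0*I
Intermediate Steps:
y(l) = 11 (y(l) = -4 + 15 = 11)
j = -12 (j = 1*(-12) = -12)
√(y(-4) + j) = √(11 - 12) = √(-1) = I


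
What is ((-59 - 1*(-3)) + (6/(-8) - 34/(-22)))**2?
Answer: 5900041/1936 ≈ 3047.5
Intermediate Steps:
((-59 - 1*(-3)) + (6/(-8) - 34/(-22)))**2 = ((-59 + 3) + (6*(-1/8) - 34*(-1/22)))**2 = (-56 + (-3/4 + 17/11))**2 = (-56 + 35/44)**2 = (-2429/44)**2 = 5900041/1936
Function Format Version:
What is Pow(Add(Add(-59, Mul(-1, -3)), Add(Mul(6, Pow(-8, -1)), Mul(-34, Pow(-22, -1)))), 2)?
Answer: Rational(5900041, 1936) ≈ 3047.5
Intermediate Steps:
Pow(Add(Add(-59, Mul(-1, -3)), Add(Mul(6, Pow(-8, -1)), Mul(-34, Pow(-22, -1)))), 2) = Pow(Add(Add(-59, 3), Add(Mul(6, Rational(-1, 8)), Mul(-34, Rational(-1, 22)))), 2) = Pow(Add(-56, Add(Rational(-3, 4), Rational(17, 11))), 2) = Pow(Add(-56, Rational(35, 44)), 2) = Pow(Rational(-2429, 44), 2) = Rational(5900041, 1936)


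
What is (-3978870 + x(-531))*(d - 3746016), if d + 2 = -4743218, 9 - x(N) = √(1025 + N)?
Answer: 33777490040196 + 8489236*√494 ≈ 3.3778e+13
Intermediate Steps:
x(N) = 9 - √(1025 + N)
d = -4743220 (d = -2 - 4743218 = -4743220)
(-3978870 + x(-531))*(d - 3746016) = (-3978870 + (9 - √(1025 - 531)))*(-4743220 - 3746016) = (-3978870 + (9 - √494))*(-8489236) = (-3978861 - √494)*(-8489236) = 33777490040196 + 8489236*√494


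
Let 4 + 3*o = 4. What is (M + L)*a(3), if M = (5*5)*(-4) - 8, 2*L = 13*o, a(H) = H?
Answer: -324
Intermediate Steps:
o = 0 (o = -4/3 + (1/3)*4 = -4/3 + 4/3 = 0)
L = 0 (L = (13*0)/2 = (1/2)*0 = 0)
M = -108 (M = 25*(-4) - 8 = -100 - 8 = -108)
(M + L)*a(3) = (-108 + 0)*3 = -108*3 = -324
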